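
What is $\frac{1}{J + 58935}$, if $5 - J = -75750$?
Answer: $\frac{1}{134690} \approx 7.4245 \cdot 10^{-6}$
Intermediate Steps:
$J = 75755$ ($J = 5 - -75750 = 5 + 75750 = 75755$)
$\frac{1}{J + 58935} = \frac{1}{75755 + 58935} = \frac{1}{134690}$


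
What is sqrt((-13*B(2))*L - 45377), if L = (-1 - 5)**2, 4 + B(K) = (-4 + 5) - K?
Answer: I*sqrt(43037) ≈ 207.45*I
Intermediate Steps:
B(K) = -3 - K (B(K) = -4 + ((-4 + 5) - K) = -4 + (1 - K) = -3 - K)
L = 36 (L = (-6)**2 = 36)
sqrt((-13*B(2))*L - 45377) = sqrt(-13*(-3 - 1*2)*36 - 45377) = sqrt(-13*(-3 - 2)*36 - 45377) = sqrt(-13*(-5)*36 - 45377) = sqrt(65*36 - 45377) = sqrt(2340 - 45377) = sqrt(-43037) = I*sqrt(43037)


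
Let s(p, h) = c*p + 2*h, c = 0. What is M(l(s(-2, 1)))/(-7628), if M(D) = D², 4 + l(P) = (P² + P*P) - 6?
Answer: -1/1907 ≈ -0.00052438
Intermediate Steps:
s(p, h) = 2*h (s(p, h) = 0*p + 2*h = 0 + 2*h = 2*h)
l(P) = -10 + 2*P² (l(P) = -4 + ((P² + P*P) - 6) = -4 + ((P² + P²) - 6) = -4 + (2*P² - 6) = -4 + (-6 + 2*P²) = -10 + 2*P²)
M(l(s(-2, 1)))/(-7628) = (-10 + 2*(2*1)²)²/(-7628) = (-10 + 2*2²)²*(-1/7628) = (-10 + 2*4)²*(-1/7628) = (-10 + 8)²*(-1/7628) = (-2)²*(-1/7628) = 4*(-1/7628) = -1/1907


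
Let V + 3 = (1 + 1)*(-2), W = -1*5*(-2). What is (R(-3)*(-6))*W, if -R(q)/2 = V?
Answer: -840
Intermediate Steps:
W = 10 (W = -5*(-2) = 10)
V = -7 (V = -3 + (1 + 1)*(-2) = -3 + 2*(-2) = -3 - 4 = -7)
R(q) = 14 (R(q) = -2*(-7) = 14)
(R(-3)*(-6))*W = (14*(-6))*10 = -84*10 = -840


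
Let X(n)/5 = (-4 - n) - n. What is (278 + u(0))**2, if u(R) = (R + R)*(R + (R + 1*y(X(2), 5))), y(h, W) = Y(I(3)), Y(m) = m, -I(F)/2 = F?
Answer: 77284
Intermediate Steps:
I(F) = -2*F
X(n) = -20 - 10*n (X(n) = 5*((-4 - n) - n) = 5*(-4 - 2*n) = -20 - 10*n)
y(h, W) = -6 (y(h, W) = -2*3 = -6)
u(R) = 2*R*(-6 + 2*R) (u(R) = (R + R)*(R + (R + 1*(-6))) = (2*R)*(R + (R - 6)) = (2*R)*(R + (-6 + R)) = (2*R)*(-6 + 2*R) = 2*R*(-6 + 2*R))
(278 + u(0))**2 = (278 + 4*0*(-3 + 0))**2 = (278 + 4*0*(-3))**2 = (278 + 0)**2 = 278**2 = 77284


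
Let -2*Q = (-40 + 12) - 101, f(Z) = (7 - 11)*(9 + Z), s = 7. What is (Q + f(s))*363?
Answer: 363/2 ≈ 181.50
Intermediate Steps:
f(Z) = -36 - 4*Z (f(Z) = -4*(9 + Z) = -36 - 4*Z)
Q = 129/2 (Q = -((-40 + 12) - 101)/2 = -(-28 - 101)/2 = -½*(-129) = 129/2 ≈ 64.500)
(Q + f(s))*363 = (129/2 + (-36 - 4*7))*363 = (129/2 + (-36 - 28))*363 = (129/2 - 64)*363 = (½)*363 = 363/2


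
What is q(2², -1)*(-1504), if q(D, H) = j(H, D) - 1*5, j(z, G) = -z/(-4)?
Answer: 7896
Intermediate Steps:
j(z, G) = z/4 (j(z, G) = -z*(-1)/4 = -(-1)*z/4 = z/4)
q(D, H) = -5 + H/4 (q(D, H) = H/4 - 1*5 = H/4 - 5 = -5 + H/4)
q(2², -1)*(-1504) = (-5 + (¼)*(-1))*(-1504) = (-5 - ¼)*(-1504) = -21/4*(-1504) = 7896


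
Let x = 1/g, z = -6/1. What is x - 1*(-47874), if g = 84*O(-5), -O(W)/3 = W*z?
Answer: 361927439/7560 ≈ 47874.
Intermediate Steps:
z = -6 (z = -6*1 = -6)
O(W) = 18*W (O(W) = -3*W*(-6) = -(-18)*W = 18*W)
g = -7560 (g = 84*(18*(-5)) = 84*(-90) = -7560)
x = -1/7560 (x = 1/(-7560) = -1/7560 ≈ -0.00013228)
x - 1*(-47874) = -1/7560 - 1*(-47874) = -1/7560 + 47874 = 361927439/7560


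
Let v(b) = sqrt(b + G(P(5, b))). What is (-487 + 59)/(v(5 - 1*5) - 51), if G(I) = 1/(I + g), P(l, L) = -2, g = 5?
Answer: 32742/3901 + 214*sqrt(3)/3901 ≈ 8.4883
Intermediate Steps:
G(I) = 1/(5 + I) (G(I) = 1/(I + 5) = 1/(5 + I))
v(b) = sqrt(1/3 + b) (v(b) = sqrt(b + 1/(5 - 2)) = sqrt(b + 1/3) = sqrt(1/3 + b))
(-487 + 59)/(v(5 - 1*5) - 51) = (-487 + 59)/(sqrt(3 + 9*(5 - 1*5))/3 - 51) = -428/(sqrt(3 + 9*(5 - 5))/3 - 51) = -428/(sqrt(3 + 9*0)/3 - 51) = -428/(sqrt(3 + 0)/3 - 51) = -428/(sqrt(3)/3 - 51) = -428/(-51 + sqrt(3)/3)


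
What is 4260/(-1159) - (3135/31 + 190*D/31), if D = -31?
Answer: 3060985/35929 ≈ 85.195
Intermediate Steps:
4260/(-1159) - (3135/31 + 190*D/31) = 4260/(-1159) - 4085/((-1333/(-33 - (-62)))) = 4260*(-1/1159) - 4085/((-1333/(-33 - 31*(-2)))) = -4260/1159 - 4085/((-1333/(-33 + 62))) = -4260/1159 - 4085/((-1333/29)) = -4260/1159 - 4085/((-1333*1/29)) = -4260/1159 - 4085/(-1333/29) = -4260/1159 - 4085*(-29/1333) = -4260/1159 + 2755/31 = 3060985/35929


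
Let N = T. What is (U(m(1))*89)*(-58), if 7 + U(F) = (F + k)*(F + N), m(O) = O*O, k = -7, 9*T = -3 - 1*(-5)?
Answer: 221966/3 ≈ 73989.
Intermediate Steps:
T = 2/9 (T = (-3 - 1*(-5))/9 = (-3 + 5)/9 = (⅑)*2 = 2/9 ≈ 0.22222)
N = 2/9 ≈ 0.22222
m(O) = O²
U(F) = -7 + (-7 + F)*(2/9 + F) (U(F) = -7 + (F - 7)*(F + 2/9) = -7 + (-7 + F)*(2/9 + F))
(U(m(1))*89)*(-58) = ((-77/9 + (1²)² - 61/9*1²)*89)*(-58) = ((-77/9 + 1² - 61/9*1)*89)*(-58) = ((-77/9 + 1 - 61/9)*89)*(-58) = -43/3*89*(-58) = -3827/3*(-58) = 221966/3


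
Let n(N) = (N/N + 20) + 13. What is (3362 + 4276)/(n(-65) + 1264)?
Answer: 3819/649 ≈ 5.8844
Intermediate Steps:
n(N) = 34 (n(N) = (1 + 20) + 13 = 21 + 13 = 34)
(3362 + 4276)/(n(-65) + 1264) = (3362 + 4276)/(34 + 1264) = 7638/1298 = 7638*(1/1298) = 3819/649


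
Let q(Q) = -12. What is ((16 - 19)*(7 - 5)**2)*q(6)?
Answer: 144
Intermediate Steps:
((16 - 19)*(7 - 5)**2)*q(6) = ((16 - 19)*(7 - 5)**2)*(-12) = -3*2**2*(-12) = -3*4*(-12) = -12*(-12) = 144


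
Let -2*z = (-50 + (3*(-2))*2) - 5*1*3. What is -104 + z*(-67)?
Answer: -5367/2 ≈ -2683.5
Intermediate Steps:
z = 77/2 (z = -((-50 + (3*(-2))*2) - 5*1*3)/2 = -((-50 - 6*2) - 5*3)/2 = -((-50 - 12) - 15)/2 = -(-62 - 15)/2 = -½*(-77) = 77/2 ≈ 38.500)
-104 + z*(-67) = -104 + (77/2)*(-67) = -104 - 5159/2 = -5367/2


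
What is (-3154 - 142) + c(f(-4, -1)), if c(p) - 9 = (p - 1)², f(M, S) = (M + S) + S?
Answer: -3238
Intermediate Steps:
f(M, S) = M + 2*S
c(p) = 9 + (-1 + p)² (c(p) = 9 + (p - 1)² = 9 + (-1 + p)²)
(-3154 - 142) + c(f(-4, -1)) = (-3154 - 142) + (9 + (-1 + (-4 + 2*(-1)))²) = -3296 + (9 + (-1 + (-4 - 2))²) = -3296 + (9 + (-1 - 6)²) = -3296 + (9 + (-7)²) = -3296 + (9 + 49) = -3296 + 58 = -3238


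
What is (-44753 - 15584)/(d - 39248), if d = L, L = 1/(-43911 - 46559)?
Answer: 5458688390/3550766561 ≈ 1.5373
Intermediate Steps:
L = -1/90470 (L = 1/(-90470) = -1/90470 ≈ -1.1053e-5)
d = -1/90470 ≈ -1.1053e-5
(-44753 - 15584)/(d - 39248) = (-44753 - 15584)/(-1/90470 - 39248) = -60337/(-3550766561/90470) = -60337*(-90470/3550766561) = 5458688390/3550766561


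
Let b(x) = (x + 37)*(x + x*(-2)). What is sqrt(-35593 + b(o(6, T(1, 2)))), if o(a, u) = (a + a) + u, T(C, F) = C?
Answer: 3*I*sqrt(4027) ≈ 190.38*I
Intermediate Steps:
o(a, u) = u + 2*a (o(a, u) = 2*a + u = u + 2*a)
b(x) = -x*(37 + x) (b(x) = (37 + x)*(x - 2*x) = (37 + x)*(-x) = -x*(37 + x))
sqrt(-35593 + b(o(6, T(1, 2)))) = sqrt(-35593 - (1 + 2*6)*(37 + (1 + 2*6))) = sqrt(-35593 - (1 + 12)*(37 + (1 + 12))) = sqrt(-35593 - 1*13*(37 + 13)) = sqrt(-35593 - 1*13*50) = sqrt(-35593 - 650) = sqrt(-36243) = 3*I*sqrt(4027)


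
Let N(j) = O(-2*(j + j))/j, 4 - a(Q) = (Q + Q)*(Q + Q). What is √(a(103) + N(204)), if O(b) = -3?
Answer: I*√49051409/34 ≈ 205.99*I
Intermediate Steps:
a(Q) = 4 - 4*Q² (a(Q) = 4 - (Q + Q)*(Q + Q) = 4 - 2*Q*2*Q = 4 - 4*Q²)
N(j) = -3/j
√(a(103) + N(204)) = √((4 - 4*103²) - 3/204) = √((4 - 4*10609) - 3*1/204) = √((4 - 42436) - 1/68) = √(-42432 - 1/68) = √(-2885377/68) = I*√49051409/34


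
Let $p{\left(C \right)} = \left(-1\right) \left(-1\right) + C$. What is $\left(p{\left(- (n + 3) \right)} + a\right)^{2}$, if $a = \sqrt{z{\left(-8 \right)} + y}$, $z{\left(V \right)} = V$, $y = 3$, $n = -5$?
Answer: $\left(3 + i \sqrt{5}\right)^{2} \approx 4.0 + 13.416 i$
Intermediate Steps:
$a = i \sqrt{5}$ ($a = \sqrt{-8 + 3} = \sqrt{-5} = i \sqrt{5} \approx 2.2361 i$)
$p{\left(C \right)} = 1 + C$
$\left(p{\left(- (n + 3) \right)} + a\right)^{2} = \left(\left(1 - \left(-5 + 3\right)\right) + i \sqrt{5}\right)^{2} = \left(\left(1 - -2\right) + i \sqrt{5}\right)^{2} = \left(\left(1 + 2\right) + i \sqrt{5}\right)^{2} = \left(3 + i \sqrt{5}\right)^{2}$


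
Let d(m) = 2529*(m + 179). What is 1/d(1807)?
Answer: 1/5022594 ≈ 1.9910e-7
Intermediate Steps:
d(m) = 452691 + 2529*m (d(m) = 2529*(179 + m) = 452691 + 2529*m)
1/d(1807) = 1/(452691 + 2529*1807) = 1/(452691 + 4569903) = 1/5022594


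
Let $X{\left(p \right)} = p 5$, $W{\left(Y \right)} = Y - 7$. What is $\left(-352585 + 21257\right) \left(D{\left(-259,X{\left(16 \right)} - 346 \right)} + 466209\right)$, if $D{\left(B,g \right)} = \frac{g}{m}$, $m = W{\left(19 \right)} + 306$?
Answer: $- \frac{24560383126144}{159} \approx -1.5447 \cdot 10^{11}$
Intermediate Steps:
$W{\left(Y \right)} = -7 + Y$
$X{\left(p \right)} = 5 p$
$m = 318$ ($m = \left(-7 + 19\right) + 306 = 12 + 306 = 318$)
$D{\left(B,g \right)} = \frac{g}{318}$
$\left(-352585 + 21257\right) \left(D{\left(-259,X{\left(16 \right)} - 346 \right)} + 466209\right) = \left(-352585 + 21257\right) \left(\frac{5 \cdot 16 - 346}{318} + 466209\right) = - 331328 \left(\frac{80 - 346}{318} + 466209\right) = - 331328 \left(\frac{1}{318} \left(-266\right) + 466209\right) = - 331328 \left(- \frac{133}{159} + 466209\right) = \left(-331328\right) \frac{74127098}{159} = - \frac{24560383126144}{159}$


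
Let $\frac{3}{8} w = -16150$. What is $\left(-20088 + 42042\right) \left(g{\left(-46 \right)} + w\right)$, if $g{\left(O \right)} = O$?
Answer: $-946495484$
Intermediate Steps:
$w = - \frac{129200}{3}$ ($w = \frac{8}{3} \left(-16150\right) = - \frac{129200}{3} \approx -43067.0$)
$\left(-20088 + 42042\right) \left(g{\left(-46 \right)} + w\right) = \left(-20088 + 42042\right) \left(-46 - \frac{129200}{3}\right) = 21954 \left(- \frac{129338}{3}\right) = -946495484$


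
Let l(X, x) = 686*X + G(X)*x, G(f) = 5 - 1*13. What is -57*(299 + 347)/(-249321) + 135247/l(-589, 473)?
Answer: -6234168817/33894192666 ≈ -0.18393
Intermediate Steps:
G(f) = -8 (G(f) = 5 - 13 = -8)
l(X, x) = -8*x + 686*X (l(X, x) = 686*X - 8*x = -8*x + 686*X)
-57*(299 + 347)/(-249321) + 135247/l(-589, 473) = -57*(299 + 347)/(-249321) + 135247/(-8*473 + 686*(-589)) = -57*646*(-1/249321) + 135247/(-3784 - 404054) = -36822*(-1/249321) + 135247/(-407838) = 12274/83107 + 135247*(-1/407838) = 12274/83107 - 135247/407838 = -6234168817/33894192666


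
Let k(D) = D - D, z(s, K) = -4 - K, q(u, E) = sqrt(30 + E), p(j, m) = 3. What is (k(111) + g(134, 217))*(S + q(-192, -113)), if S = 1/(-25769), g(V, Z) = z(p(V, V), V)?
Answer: 138/25769 - 138*I*sqrt(83) ≈ 0.0053553 - 1257.2*I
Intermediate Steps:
g(V, Z) = -4 - V
k(D) = 0
S = -1/25769 ≈ -3.8806e-5
(k(111) + g(134, 217))*(S + q(-192, -113)) = (0 + (-4 - 1*134))*(-1/25769 + sqrt(30 - 113)) = (0 + (-4 - 134))*(-1/25769 + sqrt(-83)) = (0 - 138)*(-1/25769 + I*sqrt(83)) = -138*(-1/25769 + I*sqrt(83)) = 138/25769 - 138*I*sqrt(83)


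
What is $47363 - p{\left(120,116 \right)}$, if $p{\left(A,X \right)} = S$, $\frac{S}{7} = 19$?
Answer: $47230$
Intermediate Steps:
$S = 133$ ($S = 7 \cdot 19 = 133$)
$p{\left(A,X \right)} = 133$
$47363 - p{\left(120,116 \right)} = 47363 - 133 = 47230$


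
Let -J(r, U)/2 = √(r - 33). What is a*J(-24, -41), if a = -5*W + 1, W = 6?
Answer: 58*I*√57 ≈ 437.89*I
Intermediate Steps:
J(r, U) = -2*√(-33 + r) (J(r, U) = -2*√(r - 33) = -2*√(-33 + r))
a = -29 (a = -5*6 + 1 = -30 + 1 = -29)
a*J(-24, -41) = -(-58)*√(-33 - 24) = -(-58)*√(-57) = -(-58)*I*√57 = 58*I*√57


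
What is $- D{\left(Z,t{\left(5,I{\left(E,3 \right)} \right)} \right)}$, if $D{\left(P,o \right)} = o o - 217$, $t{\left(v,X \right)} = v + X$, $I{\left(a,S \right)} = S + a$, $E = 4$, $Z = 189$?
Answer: $73$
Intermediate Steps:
$t{\left(v,X \right)} = X + v$
$D{\left(P,o \right)} = -217 + o^{2}$ ($D{\left(P,o \right)} = o^{2} - 217 = -217 + o^{2}$)
$- D{\left(Z,t{\left(5,I{\left(E,3 \right)} \right)} \right)} = - (-217 + \left(\left(3 + 4\right) + 5\right)^{2}) = - (-217 + \left(7 + 5\right)^{2}) = - (-217 + 12^{2}) = - (-217 + 144) = \left(-1\right) \left(-73\right) = 73$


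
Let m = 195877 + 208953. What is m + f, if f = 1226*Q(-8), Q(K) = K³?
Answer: -222882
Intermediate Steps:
m = 404830
f = -627712 (f = 1226*(-8)³ = 1226*(-512) = -627712)
m + f = 404830 - 627712 = -222882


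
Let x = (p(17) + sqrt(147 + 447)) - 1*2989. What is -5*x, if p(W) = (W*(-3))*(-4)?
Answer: 13925 - 15*sqrt(66) ≈ 13803.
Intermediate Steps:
p(W) = 12*W (p(W) = -3*W*(-4) = 12*W)
x = -2785 + 3*sqrt(66) (x = (12*17 + sqrt(147 + 447)) - 1*2989 = (204 + sqrt(594)) - 2989 = (204 + 3*sqrt(66)) - 2989 = -2785 + 3*sqrt(66) ≈ -2760.6)
-5*x = -5*(-2785 + 3*sqrt(66)) = 13925 - 15*sqrt(66)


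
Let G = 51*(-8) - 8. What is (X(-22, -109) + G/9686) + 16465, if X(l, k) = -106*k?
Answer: 135695809/4843 ≈ 28019.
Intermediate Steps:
G = -416 (G = -408 - 8 = -416)
(X(-22, -109) + G/9686) + 16465 = (-106*(-109) - 416/9686) + 16465 = (11554 - 416*1/9686) + 16465 = (11554 - 208/4843) + 16465 = 55955814/4843 + 16465 = 135695809/4843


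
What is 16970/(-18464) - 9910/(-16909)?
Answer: -51983745/156103888 ≈ -0.33301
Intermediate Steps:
16970/(-18464) - 9910/(-16909) = 16970*(-1/18464) - 9910*(-1/16909) = -8485/9232 + 9910/16909 = -51983745/156103888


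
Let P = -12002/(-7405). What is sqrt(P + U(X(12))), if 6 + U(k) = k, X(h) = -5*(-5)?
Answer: sqrt(1130721285)/7405 ≈ 4.5410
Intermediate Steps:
X(h) = 25
U(k) = -6 + k
P = 12002/7405 (P = -12002*(-1/7405) = 12002/7405 ≈ 1.6208)
sqrt(P + U(X(12))) = sqrt(12002/7405 + (-6 + 25)) = sqrt(12002/7405 + 19) = sqrt(152697/7405) = sqrt(1130721285)/7405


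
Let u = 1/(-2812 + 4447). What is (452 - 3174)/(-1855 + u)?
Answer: 2225235/1516462 ≈ 1.4674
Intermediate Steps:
u = 1/1635 ≈ 0.00061162
(452 - 3174)/(-1855 + u) = (452 - 3174)/(-1855 + 1/1635) = -2722/(-3032924/1635) = -2722*(-1635/3032924) = 2225235/1516462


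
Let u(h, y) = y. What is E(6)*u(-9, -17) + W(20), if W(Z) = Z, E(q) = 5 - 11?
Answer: 122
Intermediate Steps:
E(q) = -6
E(6)*u(-9, -17) + W(20) = -6*(-17) + 20 = 102 + 20 = 122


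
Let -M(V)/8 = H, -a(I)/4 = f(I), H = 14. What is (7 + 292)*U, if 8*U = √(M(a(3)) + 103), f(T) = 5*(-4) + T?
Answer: 897*I/8 ≈ 112.13*I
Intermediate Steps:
f(T) = -20 + T
a(I) = 80 - 4*I (a(I) = -4*(-20 + I) = 80 - 4*I)
M(V) = -112 (M(V) = -8*14 = -112)
U = 3*I/8 (U = √(-112 + 103)/8 = √(-9)/8 = (3*I)/8 = 3*I/8 ≈ 0.375*I)
(7 + 292)*U = (7 + 292)*(3*I/8) = 299*(3*I/8) = 897*I/8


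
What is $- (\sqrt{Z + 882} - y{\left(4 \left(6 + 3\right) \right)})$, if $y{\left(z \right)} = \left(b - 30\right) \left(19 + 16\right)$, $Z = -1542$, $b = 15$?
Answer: $-525 - 2 i \sqrt{165} \approx -525.0 - 25.69 i$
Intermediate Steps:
$y{\left(z \right)} = -525$ ($y{\left(z \right)} = \left(15 - 30\right) \left(19 + 16\right) = \left(-15\right) 35 = -525$)
$- (\sqrt{Z + 882} - y{\left(4 \left(6 + 3\right) \right)}) = - (\sqrt{-1542 + 882} - -525) = - (\sqrt{-660} + 525) = - (2 i \sqrt{165} + 525) = - (525 + 2 i \sqrt{165}) = -525 - 2 i \sqrt{165}$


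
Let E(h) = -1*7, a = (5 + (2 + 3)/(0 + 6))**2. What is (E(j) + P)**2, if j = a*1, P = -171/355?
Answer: 7054336/126025 ≈ 55.976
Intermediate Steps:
P = -171/355 (P = -171*1/355 = -171/355 ≈ -0.48169)
a = 1225/36 (a = (5 + 5/6)**2 = (35/6)**2 = 1225/36 ≈ 34.028)
j = 1225/36 (j = (1225/36)*1 = 1225/36 ≈ 34.028)
E(h) = -7
(E(j) + P)**2 = (-7 - 171/355)**2 = (-2656/355)**2 = 7054336/126025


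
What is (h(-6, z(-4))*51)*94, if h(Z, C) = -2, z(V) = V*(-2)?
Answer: -9588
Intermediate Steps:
z(V) = -2*V
(h(-6, z(-4))*51)*94 = -2*51*94 = -102*94 = -9588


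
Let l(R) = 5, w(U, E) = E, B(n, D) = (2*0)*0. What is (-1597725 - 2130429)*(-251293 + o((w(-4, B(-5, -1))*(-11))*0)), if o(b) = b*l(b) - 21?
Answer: 936937294356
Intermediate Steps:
B(n, D) = 0 (B(n, D) = 0*0 = 0)
o(b) = -21 + 5*b (o(b) = b*5 - 21 = 5*b - 21 = -21 + 5*b)
(-1597725 - 2130429)*(-251293 + o((w(-4, B(-5, -1))*(-11))*0)) = (-1597725 - 2130429)*(-251293 + (-21 + 5*((0*(-11))*0))) = -3728154*(-251293 + (-21 + 5*(0*0))) = -3728154*(-251293 + (-21 + 5*0)) = -3728154*(-251293 + (-21 + 0)) = -3728154*(-251293 - 21) = -3728154*(-251314) = 936937294356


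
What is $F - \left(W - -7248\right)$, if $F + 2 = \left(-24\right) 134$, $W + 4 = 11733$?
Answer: $-22195$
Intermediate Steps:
$W = 11729$ ($W = -4 + 11733 = 11729$)
$F = -3218$ ($F = -2 - 3216 = -3218$)
$F - \left(W - -7248\right) = -3218 - \left(11729 - -7248\right) = -3218 - \left(11729 + 7248\right) = -3218 - 18977 = -22195$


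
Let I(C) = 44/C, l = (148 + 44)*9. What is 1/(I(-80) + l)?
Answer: 20/34549 ≈ 0.00057889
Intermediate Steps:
l = 1728 (l = 192*9 = 1728)
1/(I(-80) + l) = 1/(44/(-80) + 1728) = 1/(44*(-1/80) + 1728) = 1/(-11/20 + 1728) = 1/(34549/20) = 20/34549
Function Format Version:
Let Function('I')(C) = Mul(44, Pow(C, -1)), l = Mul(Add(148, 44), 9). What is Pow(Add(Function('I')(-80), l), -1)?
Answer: Rational(20, 34549) ≈ 0.00057889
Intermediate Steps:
l = 1728 (l = Mul(192, 9) = 1728)
Pow(Add(Function('I')(-80), l), -1) = Pow(Add(Mul(44, Pow(-80, -1)), 1728), -1) = Pow(Add(Mul(44, Rational(-1, 80)), 1728), -1) = Pow(Add(Rational(-11, 20), 1728), -1) = Pow(Rational(34549, 20), -1) = Rational(20, 34549)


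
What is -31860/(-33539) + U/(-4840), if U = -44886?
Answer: 75437907/7378580 ≈ 10.224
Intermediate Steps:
-31860/(-33539) + U/(-4840) = -31860/(-33539) - 44886/(-4840) = -31860*(-1/33539) - 44886*(-1/4840) = 31860/33539 + 22443/2420 = 75437907/7378580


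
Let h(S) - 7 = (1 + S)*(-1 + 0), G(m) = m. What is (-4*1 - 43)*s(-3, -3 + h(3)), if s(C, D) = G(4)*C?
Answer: 564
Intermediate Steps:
h(S) = 6 - S (h(S) = 7 + (1 + S)*(-1 + 0) = 7 + (1 + S)*(-1) = 7 + (-1 - S) = 6 - S)
s(C, D) = 4*C
(-4*1 - 43)*s(-3, -3 + h(3)) = (-4*1 - 43)*(4*(-3)) = (-4 - 43)*(-12) = -47*(-12) = 564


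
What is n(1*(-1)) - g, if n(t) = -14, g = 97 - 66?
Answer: -45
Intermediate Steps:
g = 31
n(1*(-1)) - g = -14 - 1*31 = -14 - 31 = -45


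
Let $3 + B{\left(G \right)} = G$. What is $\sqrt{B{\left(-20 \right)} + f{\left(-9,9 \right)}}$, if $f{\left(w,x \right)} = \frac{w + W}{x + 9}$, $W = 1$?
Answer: $\frac{i \sqrt{211}}{3} \approx 4.8419 i$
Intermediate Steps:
$B{\left(G \right)} = -3 + G$
$f{\left(w,x \right)} = \frac{1 + w}{9 + x}$ ($f{\left(w,x \right)} = \frac{w + 1}{x + 9} = \frac{1 + w}{9 + x}$)
$\sqrt{B{\left(-20 \right)} + f{\left(-9,9 \right)}} = \sqrt{\left(-3 - 20\right) + \frac{1 - 9}{9 + 9}} = \sqrt{-23 + \frac{1}{18} \left(-8\right)} = \sqrt{-23 - \frac{4}{9}} = \sqrt{- \frac{211}{9}} = \frac{i \sqrt{211}}{3}$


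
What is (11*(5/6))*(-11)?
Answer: -605/6 ≈ -100.83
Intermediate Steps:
(11*(5/6))*(-11) = (11*(5*(⅙)))*(-11) = (11*(⅚))*(-11) = (55/6)*(-11) = -605/6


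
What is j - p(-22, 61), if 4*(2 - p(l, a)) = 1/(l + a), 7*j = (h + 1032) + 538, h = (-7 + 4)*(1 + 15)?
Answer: 235255/1092 ≈ 215.44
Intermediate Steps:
h = -48 (h = -3*16 = -48)
j = 1522/7 (j = ((-48 + 1032) + 538)/7 = (984 + 538)/7 = (⅐)*1522 = 1522/7 ≈ 217.43)
p(l, a) = 2 - 1/(4*(a + l)) (p(l, a) = 2 - 1/(4*(l + a)) = 2 - 1/(4*(a + l)))
j - p(-22, 61) = 1522/7 - (-¼ + 2*61 + 2*(-22))/(61 - 22) = 1522/7 - (-¼ + 122 - 44)/39 = 1522/7 - 311/(39*4) = 1522/7 - 1*311/156 = 1522/7 - 311/156 = 235255/1092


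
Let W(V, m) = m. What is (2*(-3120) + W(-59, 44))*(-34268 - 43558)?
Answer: 482209896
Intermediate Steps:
(2*(-3120) + W(-59, 44))*(-34268 - 43558) = (2*(-3120) + 44)*(-34268 - 43558) = (-6240 + 44)*(-77826) = -6196*(-77826) = 482209896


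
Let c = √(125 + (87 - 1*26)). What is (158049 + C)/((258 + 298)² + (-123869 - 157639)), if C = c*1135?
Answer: 158049/27628 + 1135*√186/27628 ≈ 6.2809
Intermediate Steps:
c = √186 (c = √(125 + (87 - 26)) = √(125 + 61) = √186 ≈ 13.638)
C = 1135*√186 (C = √186*1135 = 1135*√186 ≈ 15479.)
(158049 + C)/((258 + 298)² + (-123869 - 157639)) = (158049 + 1135*√186)/((258 + 298)² + (-123869 - 157639)) = (158049 + 1135*√186)/(556² - 281508) = (158049 + 1135*√186)/(309136 - 281508) = (158049 + 1135*√186)/27628 = (158049 + 1135*√186)*(1/27628) = 158049/27628 + 1135*√186/27628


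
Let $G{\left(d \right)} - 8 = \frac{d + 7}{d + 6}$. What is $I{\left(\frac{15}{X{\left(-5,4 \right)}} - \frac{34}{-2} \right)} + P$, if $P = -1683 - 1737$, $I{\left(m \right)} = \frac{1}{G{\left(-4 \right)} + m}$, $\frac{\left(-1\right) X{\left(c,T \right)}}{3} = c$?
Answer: $- \frac{188098}{55} \approx -3420.0$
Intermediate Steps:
$G{\left(d \right)} = 8 + \frac{7 + d}{6 + d}$ ($G{\left(d \right)} = 8 + \frac{d + 7}{d + 6} = 8 + \frac{7 + d}{6 + d}$)
$X{\left(c,T \right)} = - 3 c$
$I{\left(m \right)} = \frac{1}{\frac{19}{2} + m}$ ($I{\left(m \right)} = \frac{1}{\frac{55 + 9 \left(-4\right)}{6 - 4} + m} = \frac{1}{\frac{55 - 36}{2} + m} = \frac{1}{\frac{1}{2} \cdot 19 + m} = \frac{1}{\frac{19}{2} + m}$)
$P = -3420$
$I{\left(\frac{15}{X{\left(-5,4 \right)}} - \frac{34}{-2} \right)} + P = \frac{2}{19 + 2 \left(\frac{15}{\left(-3\right) \left(-5\right)} - \frac{34}{-2}\right)} - 3420 = \frac{2}{19 + 2 \left(\frac{15}{15} - -17\right)} - 3420 = \frac{2}{19 + 2 \left(15 \cdot \frac{1}{15} + 17\right)} - 3420 = \frac{2}{19 + 2 \left(1 + 17\right)} - 3420 = \frac{2}{19 + 2 \cdot 18} - 3420 = \frac{2}{19 + 36} - 3420 = \frac{2}{55} - 3420 = - \frac{188098}{55}$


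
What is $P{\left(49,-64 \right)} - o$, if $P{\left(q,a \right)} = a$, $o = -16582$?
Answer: $16518$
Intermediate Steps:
$P{\left(49,-64 \right)} - o = -64 - -16582 = -64 + 16582 = 16518$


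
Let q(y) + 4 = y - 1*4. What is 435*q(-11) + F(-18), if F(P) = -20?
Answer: -8285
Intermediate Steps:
q(y) = -8 + y (q(y) = -4 + (y - 1*4) = -4 + (y - 4) = -4 + (-4 + y) = -8 + y)
435*q(-11) + F(-18) = 435*(-8 - 11) - 20 = 435*(-19) - 20 = -8265 - 20 = -8285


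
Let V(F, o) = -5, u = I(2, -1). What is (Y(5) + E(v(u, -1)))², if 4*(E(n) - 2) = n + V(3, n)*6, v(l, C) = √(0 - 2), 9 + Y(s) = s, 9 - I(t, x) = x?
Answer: (38 - I*√2)²/16 ≈ 90.125 - 6.7175*I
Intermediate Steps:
I(t, x) = 9 - x
u = 10 (u = 9 - 1*(-1) = 9 + 1 = 10)
Y(s) = -9 + s
v(l, C) = I*√2 (v(l, C) = √(-2) = I*√2)
E(n) = -11/2 + n/4 (E(n) = 2 + (n - 5*6)/4 = 2 + (n - 30)/4 = 2 + (-30 + n)/4 = 2 + (-15/2 + n/4) = -11/2 + n/4)
(Y(5) + E(v(u, -1)))² = ((-9 + 5) + (-11/2 + (I*√2)/4))² = (-4 + (-11/2 + I*√2/4))² = (-19/2 + I*√2/4)²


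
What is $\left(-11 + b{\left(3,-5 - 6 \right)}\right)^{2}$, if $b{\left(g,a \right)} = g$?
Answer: $64$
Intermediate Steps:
$\left(-11 + b{\left(3,-5 - 6 \right)}\right)^{2} = \left(-11 + 3\right)^{2} = \left(-8\right)^{2} = 64$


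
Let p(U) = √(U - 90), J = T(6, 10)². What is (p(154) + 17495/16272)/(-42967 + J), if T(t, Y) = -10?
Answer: -147671/697531824 ≈ -0.00021170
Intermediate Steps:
J = 100 (J = (-10)² = 100)
p(U) = √(-90 + U)
(p(154) + 17495/16272)/(-42967 + J) = (√(-90 + 154) + 17495/16272)/(-42967 + 100) = (√64 + 17495*(1/16272))/(-42867) = (8 + 17495/16272)*(-1/42867) = (147671/16272)*(-1/42867) = -147671/697531824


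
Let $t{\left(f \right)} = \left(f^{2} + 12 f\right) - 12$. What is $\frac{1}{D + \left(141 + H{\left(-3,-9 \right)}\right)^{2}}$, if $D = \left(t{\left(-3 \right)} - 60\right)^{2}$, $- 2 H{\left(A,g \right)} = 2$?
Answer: $\frac{1}{29401} \approx 3.4012 \cdot 10^{-5}$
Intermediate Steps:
$H{\left(A,g \right)} = -1$ ($H{\left(A,g \right)} = \left(- \frac{1}{2}\right) 2 = -1$)
$t{\left(f \right)} = -12 + f^{2} + 12 f$
$D = 9801$ ($D = \left(\left(-12 + \left(-3\right)^{2} + 12 \left(-3\right)\right) - 60\right)^{2} = \left(\left(-12 + 9 - 36\right) - 60\right)^{2} = \left(-39 - 60\right)^{2} = \left(-99\right)^{2} = 9801$)
$\frac{1}{D + \left(141 + H{\left(-3,-9 \right)}\right)^{2}} = \frac{1}{9801 + \left(141 - 1\right)^{2}} = \frac{1}{9801 + 140^{2}} = \frac{1}{9801 + 19600} = \frac{1}{29401}$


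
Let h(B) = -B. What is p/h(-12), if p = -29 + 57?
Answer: 7/3 ≈ 2.3333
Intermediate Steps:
p = 28
p/h(-12) = 28/((-1*(-12))) = 28/12 = 28*(1/12) = 7/3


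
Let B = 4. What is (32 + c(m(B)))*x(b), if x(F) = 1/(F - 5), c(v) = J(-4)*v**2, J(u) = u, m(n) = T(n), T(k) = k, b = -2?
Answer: 32/7 ≈ 4.5714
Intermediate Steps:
m(n) = n
c(v) = -4*v**2
x(F) = 1/(-5 + F)
(32 + c(m(B)))*x(b) = (32 - 4*4**2)/(-5 - 2) = (32 - 4*16)/(-7) = (32 - 64)*(-1/7) = -32*(-1/7) = 32/7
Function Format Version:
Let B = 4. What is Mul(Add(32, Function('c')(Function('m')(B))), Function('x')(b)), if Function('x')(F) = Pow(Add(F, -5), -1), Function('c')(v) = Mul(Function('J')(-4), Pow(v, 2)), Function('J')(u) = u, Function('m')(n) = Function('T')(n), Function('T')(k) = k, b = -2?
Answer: Rational(32, 7) ≈ 4.5714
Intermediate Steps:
Function('m')(n) = n
Function('c')(v) = Mul(-4, Pow(v, 2))
Function('x')(F) = Pow(Add(-5, F), -1)
Mul(Add(32, Function('c')(Function('m')(B))), Function('x')(b)) = Mul(Add(32, Mul(-4, Pow(4, 2))), Pow(Add(-5, -2), -1)) = Mul(Add(32, Mul(-4, 16)), Pow(-7, -1)) = Mul(Add(32, -64), Rational(-1, 7)) = Mul(-32, Rational(-1, 7)) = Rational(32, 7)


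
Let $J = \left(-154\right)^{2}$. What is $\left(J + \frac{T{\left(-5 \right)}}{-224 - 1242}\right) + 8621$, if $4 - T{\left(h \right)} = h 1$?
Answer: $\frac{47406033}{1466} \approx 32337.0$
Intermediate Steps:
$T{\left(h \right)} = 4 - h$ ($T{\left(h \right)} = 4 - h 1 = 4 - h$)
$J = 23716$
$\left(J + \frac{T{\left(-5 \right)}}{-224 - 1242}\right) + 8621 = \left(23716 + \frac{4 - -5}{-224 - 1242}\right) + 8621 = \left(23716 + \frac{4 + 5}{-1466}\right) + 8621 = \left(23716 + 9 \left(- \frac{1}{1466}\right)\right) + 8621 = \left(23716 - \frac{9}{1466}\right) + 8621 = \frac{34767647}{1466} + 8621 = \frac{47406033}{1466}$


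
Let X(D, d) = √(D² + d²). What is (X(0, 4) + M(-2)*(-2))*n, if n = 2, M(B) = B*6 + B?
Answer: 64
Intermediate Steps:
M(B) = 7*B (M(B) = 6*B + B = 7*B)
(X(0, 4) + M(-2)*(-2))*n = (√(0² + 4²) + (7*(-2))*(-2))*2 = (√(0 + 16) - 14*(-2))*2 = (√16 + 28)*2 = (4 + 28)*2 = 32*2 = 64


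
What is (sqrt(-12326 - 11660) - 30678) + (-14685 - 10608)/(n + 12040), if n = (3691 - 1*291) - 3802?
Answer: -357055857/11638 + I*sqrt(23986) ≈ -30680.0 + 154.87*I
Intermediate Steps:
n = -402 (n = (3691 - 291) - 3802 = 3400 - 3802 = -402)
(sqrt(-12326 - 11660) - 30678) + (-14685 - 10608)/(n + 12040) = (sqrt(-12326 - 11660) - 30678) + (-14685 - 10608)/(-402 + 12040) = (sqrt(-23986) - 30678) - 25293/11638 = (I*sqrt(23986) - 30678) - 25293*1/11638 = (-30678 + I*sqrt(23986)) - 25293/11638 = -357055857/11638 + I*sqrt(23986)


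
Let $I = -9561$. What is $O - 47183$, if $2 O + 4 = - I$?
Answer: $- \frac{84809}{2} \approx -42405.0$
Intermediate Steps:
$O = \frac{9557}{2}$ ($O = -2 + \frac{\left(-1\right) \left(-9561\right)}{2} = -2 + \frac{1}{2} \cdot 9561 = -2 + \frac{9561}{2} = \frac{9557}{2} \approx 4778.5$)
$O - 47183 = \frac{9557}{2} - 47183 = - \frac{84809}{2}$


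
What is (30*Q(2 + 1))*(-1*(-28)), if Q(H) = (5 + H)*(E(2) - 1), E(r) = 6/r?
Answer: 13440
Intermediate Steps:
Q(H) = 10 + 2*H (Q(H) = (5 + H)*(6/2 - 1) = (5 + H)*(6*(½) - 1) = (5 + H)*(3 - 1) = (5 + H)*2 = 10 + 2*H)
(30*Q(2 + 1))*(-1*(-28)) = (30*(10 + 2*(2 + 1)))*(-1*(-28)) = (30*(10 + 2*3))*28 = (30*(10 + 6))*28 = (30*16)*28 = 480*28 = 13440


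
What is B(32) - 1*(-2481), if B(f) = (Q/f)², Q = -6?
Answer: 635145/256 ≈ 2481.0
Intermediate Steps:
B(f) = 36/f² (B(f) = (-6/f)² = 36/f²)
B(32) - 1*(-2481) = 36/32² - 1*(-2481) = 36*(1/1024) + 2481 = 9/256 + 2481 = 635145/256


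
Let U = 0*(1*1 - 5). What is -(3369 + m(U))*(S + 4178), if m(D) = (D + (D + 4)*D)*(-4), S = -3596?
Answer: -1960758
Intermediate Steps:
U = 0 (U = 0*(1 - 5) = 0*(-4) = 0)
m(D) = -4*D - 4*D*(4 + D) (m(D) = (D + (4 + D)*D)*(-4) = (D + D*(4 + D))*(-4) = -4*D - 4*D*(4 + D))
-(3369 + m(U))*(S + 4178) = -(3369 - 4*0*(5 + 0))*(-3596 + 4178) = -(3369 - 4*0*5)*582 = -(3369 + 0)*582 = -3369*582 = -1*1960758 = -1960758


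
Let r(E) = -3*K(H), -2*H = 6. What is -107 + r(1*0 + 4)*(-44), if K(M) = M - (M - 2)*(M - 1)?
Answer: -3143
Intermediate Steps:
H = -3 (H = -1/2*6 = -3)
K(M) = M - (-1 + M)*(-2 + M) (K(M) = M - (-2 + M)*(-1 + M) = M - (-1 + M)*(-2 + M))
r(E) = 69 (r(E) = -3*(-2 - 1*(-3)**2 + 4*(-3)) = -3*(-2 - 1*9 - 12) = -3*(-2 - 9 - 12) = -3*(-23) = 69)
-107 + r(1*0 + 4)*(-44) = -107 + 69*(-44) = -107 - 3036 = -3143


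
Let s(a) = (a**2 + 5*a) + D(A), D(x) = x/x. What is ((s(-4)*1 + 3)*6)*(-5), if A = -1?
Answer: 0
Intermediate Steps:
D(x) = 1
s(a) = 1 + a**2 + 5*a (s(a) = (a**2 + 5*a) + 1 = 1 + a**2 + 5*a)
((s(-4)*1 + 3)*6)*(-5) = (((1 + (-4)**2 + 5*(-4))*1 + 3)*6)*(-5) = (((1 + 16 - 20)*1 + 3)*6)*(-5) = ((-3*1 + 3)*6)*(-5) = ((-3 + 3)*6)*(-5) = (0*6)*(-5) = 0*(-5) = 0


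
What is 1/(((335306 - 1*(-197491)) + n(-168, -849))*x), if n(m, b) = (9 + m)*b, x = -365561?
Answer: -1/244117249068 ≈ -4.0964e-12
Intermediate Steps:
n(m, b) = b*(9 + m)
1/(((335306 - 1*(-197491)) + n(-168, -849))*x) = 1/(((335306 - 1*(-197491)) - 849*(9 - 168))*(-365561)) = -1/365561/((335306 + 197491) - 849*(-159)) = -1/365561/(532797 + 134991) = -1/365561/667788 = (1/667788)*(-1/365561) = -1/244117249068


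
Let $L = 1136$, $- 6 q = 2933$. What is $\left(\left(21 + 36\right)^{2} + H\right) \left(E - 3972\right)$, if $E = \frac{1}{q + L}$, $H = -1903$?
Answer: $- \frac{20759721420}{3883} \approx -5.3463 \cdot 10^{6}$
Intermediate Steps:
$q = - \frac{2933}{6}$ ($q = \left(- \frac{1}{6}\right) 2933 = - \frac{2933}{6} \approx -488.83$)
$E = \frac{6}{3883}$ ($E = \frac{1}{- \frac{2933}{6} + 1136} = \frac{1}{\frac{3883}{6}} = \frac{6}{3883} \approx 0.0015452$)
$\left(\left(21 + 36\right)^{2} + H\right) \left(E - 3972\right) = \left(\left(21 + 36\right)^{2} - 1903\right) \left(\frac{6}{3883} - 3972\right) = \left(57^{2} - 1903\right) \left(- \frac{15423270}{3883}\right) = \left(3249 - 1903\right) \left(- \frac{15423270}{3883}\right) = 1346 \left(- \frac{15423270}{3883}\right) = - \frac{20759721420}{3883}$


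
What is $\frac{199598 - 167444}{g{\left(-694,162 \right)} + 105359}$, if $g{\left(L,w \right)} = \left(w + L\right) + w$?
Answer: $\frac{32154}{104989} \approx 0.30626$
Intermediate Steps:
$g{\left(L,w \right)} = L + 2 w$ ($g{\left(L,w \right)} = \left(L + w\right) + w = L + 2 w$)
$\frac{199598 - 167444}{g{\left(-694,162 \right)} + 105359} = \frac{199598 - 167444}{\left(-694 + 2 \cdot 162\right) + 105359} = \frac{32154}{\left(-694 + 324\right) + 105359} = \frac{32154}{-370 + 105359} = \frac{32154}{104989}$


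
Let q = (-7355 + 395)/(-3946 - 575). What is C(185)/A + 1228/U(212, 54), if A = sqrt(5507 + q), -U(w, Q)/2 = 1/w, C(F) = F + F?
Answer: -130168 + 370*sqrt(12510163083)/8301369 ≈ -1.3016e+5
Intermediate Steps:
q = 2320/1507 (q = -6960/(-4521) = -6960*(-1/4521) = 2320/1507 ≈ 1.5395)
C(F) = 2*F
U(w, Q) = -2/w
A = sqrt(12510163083)/1507 (A = sqrt(5507 + 2320/1507) = sqrt(8301369/1507) = sqrt(12510163083)/1507 ≈ 74.219)
C(185)/A + 1228/U(212, 54) = (2*185)/((sqrt(12510163083)/1507)) + 1228/((-2/212)) = 370*(sqrt(12510163083)/8301369) + 1228/((-2*1/212)) = 370*sqrt(12510163083)/8301369 + 1228/(-1/106) = 370*sqrt(12510163083)/8301369 + 1228*(-106) = 370*sqrt(12510163083)/8301369 - 130168 = -130168 + 370*sqrt(12510163083)/8301369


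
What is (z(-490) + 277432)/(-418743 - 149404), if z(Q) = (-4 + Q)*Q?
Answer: -519492/568147 ≈ -0.91436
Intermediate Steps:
z(Q) = Q*(-4 + Q)
(z(-490) + 277432)/(-418743 - 149404) = (-490*(-4 - 490) + 277432)/(-418743 - 149404) = (-490*(-494) + 277432)/(-568147) = (242060 + 277432)*(-1/568147) = 519492*(-1/568147) = -519492/568147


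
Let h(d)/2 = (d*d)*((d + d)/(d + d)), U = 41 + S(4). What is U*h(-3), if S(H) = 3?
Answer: 792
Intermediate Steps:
U = 44 (U = 41 + 3 = 44)
h(d) = 2*d² (h(d) = 2*((d*d)*((d + d)/(d + d))) = 2*(d²*((2*d)/((2*d)))) = 2*(d²*((2*d)*(1/(2*d)))) = 2*(d²*1) = 2*d²)
U*h(-3) = 44*(2*(-3)²) = 44*(2*9) = 44*18 = 792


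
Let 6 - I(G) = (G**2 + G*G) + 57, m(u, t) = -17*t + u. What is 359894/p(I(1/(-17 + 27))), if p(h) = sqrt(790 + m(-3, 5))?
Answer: 179947*sqrt(78)/117 ≈ 13583.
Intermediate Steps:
m(u, t) = u - 17*t
I(G) = -51 - 2*G**2 (I(G) = 6 - ((G**2 + G*G) + 57) = 6 - ((G**2 + G**2) + 57) = 6 - (2*G**2 + 57) = 6 - (57 + 2*G**2) = 6 + (-57 - 2*G**2) = -51 - 2*G**2)
p(h) = 3*sqrt(78) (p(h) = sqrt(790 + (-3 - 17*5)) = sqrt(790 + (-3 - 85)) = sqrt(790 - 88) = sqrt(702) = 3*sqrt(78))
359894/p(I(1/(-17 + 27))) = 359894/((3*sqrt(78))) = 359894*(sqrt(78)/234) = 179947*sqrt(78)/117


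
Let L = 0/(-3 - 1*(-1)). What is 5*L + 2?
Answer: 2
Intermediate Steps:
L = 0 (L = 0/(-3 + 1) = 0/(-2) = 0*(-½) = 0)
5*L + 2 = 5*0 + 2 = 0 + 2 = 2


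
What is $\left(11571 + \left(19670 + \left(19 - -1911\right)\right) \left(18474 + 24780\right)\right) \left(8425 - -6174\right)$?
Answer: $13639816078629$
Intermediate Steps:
$\left(11571 + \left(19670 + \left(19 - -1911\right)\right) \left(18474 + 24780\right)\right) \left(8425 - -6174\right) = \left(11571 + \left(19670 + \left(19 + 1911\right)\right) 43254\right) \left(8425 + \left(-11343 + 17517\right)\right) = \left(11571 + \left(19670 + 1930\right) 43254\right) \left(8425 + 6174\right) = \left(11571 + 21600 \cdot 43254\right) 14599 = \left(11571 + 934286400\right) 14599 = 934297971 \cdot 14599 = 13639816078629$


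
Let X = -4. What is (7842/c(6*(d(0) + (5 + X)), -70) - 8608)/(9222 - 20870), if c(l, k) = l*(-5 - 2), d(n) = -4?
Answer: 179461/244608 ≈ 0.73367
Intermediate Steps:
c(l, k) = -7*l (c(l, k) = l*(-7) = -7*l)
(7842/c(6*(d(0) + (5 + X)), -70) - 8608)/(9222 - 20870) = (7842/((-42*(-4 + (5 - 4)))) - 8608)/(9222 - 20870) = (7842/((-42*(-4 + 1))) - 8608)/(-11648) = (7842/((-42*(-3))) - 8608)*(-1/11648) = (7842/((-7*(-18))) - 8608)*(-1/11648) = (7842/126 - 8608)*(-1/11648) = (7842*(1/126) - 8608)*(-1/11648) = (1307/21 - 8608)*(-1/11648) = -179461/21*(-1/11648) = 179461/244608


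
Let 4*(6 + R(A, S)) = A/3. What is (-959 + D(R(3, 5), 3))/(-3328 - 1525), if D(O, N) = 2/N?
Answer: 125/633 ≈ 0.19747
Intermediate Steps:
R(A, S) = -6 + A/12 (R(A, S) = -6 + (A/3)/4 = -6 + A/12)
(-959 + D(R(3, 5), 3))/(-3328 - 1525) = (-959 + 2/3)/(-3328 - 1525) = (-959 + 2*(⅓))/(-4853) = (-959 + ⅔)*(-1/4853) = -2875/3*(-1/4853) = 125/633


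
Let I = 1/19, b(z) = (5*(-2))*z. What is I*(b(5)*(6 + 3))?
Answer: -450/19 ≈ -23.684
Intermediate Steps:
b(z) = -10*z
I = 1/19 ≈ 0.052632
I*(b(5)*(6 + 3)) = ((-10*5)*(6 + 3))/19 = (-50*9)/19 = (1/19)*(-450) = -450/19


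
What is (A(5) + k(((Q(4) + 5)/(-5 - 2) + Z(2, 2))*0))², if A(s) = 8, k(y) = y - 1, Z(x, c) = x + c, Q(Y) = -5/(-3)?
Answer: 49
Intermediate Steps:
Q(Y) = 5/3 (Q(Y) = -5*(-⅓) = 5/3)
Z(x, c) = c + x
k(y) = -1 + y
(A(5) + k(((Q(4) + 5)/(-5 - 2) + Z(2, 2))*0))² = (8 + (-1 + ((5/3 + 5)/(-5 - 2) + (2 + 2))*0))² = (8 + (-1 + ((20/3)/(-7) + 4)*0))² = (8 + (-1 + ((20/3)*(-⅐) + 4)*0))² = (8 + (-1 + (-20/21 + 4)*0))² = (8 + (-1 + (64/21)*0))² = (8 + (-1 + 0))² = (8 - 1)² = 7² = 49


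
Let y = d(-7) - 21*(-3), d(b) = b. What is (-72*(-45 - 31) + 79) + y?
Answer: 5607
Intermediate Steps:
y = 56 (y = -7 - 21*(-3) = -7 + 63 = 56)
(-72*(-45 - 31) + 79) + y = (-72*(-45 - 31) + 79) + 56 = (-72*(-76) + 79) + 56 = (5472 + 79) + 56 = 5551 + 56 = 5607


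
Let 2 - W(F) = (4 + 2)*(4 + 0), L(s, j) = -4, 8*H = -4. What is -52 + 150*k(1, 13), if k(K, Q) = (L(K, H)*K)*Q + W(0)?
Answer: -11152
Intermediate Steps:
H = -½ (H = (⅛)*(-4) = -½ ≈ -0.50000)
W(F) = -22 (W(F) = 2 - (4 + 2)*(4 + 0) = 2 - 6*4 = 2 - 1*24 = 2 - 24 = -22)
k(K, Q) = -22 - 4*K*Q (k(K, Q) = (-4*K)*Q - 22 = -4*K*Q - 22 = -22 - 4*K*Q)
-52 + 150*k(1, 13) = -52 + 150*(-22 - 4*1*13) = -52 + 150*(-22 - 52) = -52 + 150*(-74) = -52 - 11100 = -11152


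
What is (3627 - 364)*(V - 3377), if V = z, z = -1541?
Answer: -16047434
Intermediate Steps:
V = -1541
(3627 - 364)*(V - 3377) = (3627 - 364)*(-1541 - 3377) = 3263*(-4918) = -16047434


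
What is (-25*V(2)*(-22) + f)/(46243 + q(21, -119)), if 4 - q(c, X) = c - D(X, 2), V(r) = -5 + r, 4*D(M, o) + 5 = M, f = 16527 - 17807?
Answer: -586/9239 ≈ -0.063427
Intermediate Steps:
f = -1280
D(M, o) = -5/4 + M/4
q(c, X) = 11/4 - c + X/4 (q(c, X) = 4 - (c - (-5/4 + X/4)) = 4 - (c + (5/4 - X/4)) = 4 - (5/4 + c - X/4) = 4 + (-5/4 - c + X/4) = 11/4 - c + X/4)
(-25*V(2)*(-22) + f)/(46243 + q(21, -119)) = (-25*(-5 + 2)*(-22) - 1280)/(46243 + (11/4 - 1*21 + (¼)*(-119))) = (-25*(-3)*(-22) - 1280)/(46243 + (11/4 - 21 - 119/4)) = (75*(-22) - 1280)/(46243 - 48) = (-1650 - 1280)/46195 = -2930*1/46195 = -586/9239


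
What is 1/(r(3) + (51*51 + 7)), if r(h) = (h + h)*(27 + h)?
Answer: 1/2788 ≈ 0.00035868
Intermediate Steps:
r(h) = 2*h*(27 + h) (r(h) = (2*h)*(27 + h) = 2*h*(27 + h))
1/(r(3) + (51*51 + 7)) = 1/(2*3*(27 + 3) + (51*51 + 7)) = 1/(2*3*30 + (2601 + 7)) = 1/(180 + 2608) = 1/2788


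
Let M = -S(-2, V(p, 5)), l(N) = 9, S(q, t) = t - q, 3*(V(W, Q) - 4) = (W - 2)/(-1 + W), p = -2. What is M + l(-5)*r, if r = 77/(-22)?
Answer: -683/18 ≈ -37.944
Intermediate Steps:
V(W, Q) = 4 + (-2 + W)/(3*(-1 + W)) (V(W, Q) = 4 + ((W - 2)/(-1 + W))/3 = 4 + ((-2 + W)/(-1 + W))/3 = 4 + (-2 + W)/(3*(-1 + W)))
r = -7/2 (r = 77*(-1/22) = -7/2 ≈ -3.5000)
M = -58/9 (M = -((-14 + 13*(-2))/(3*(-1 - 2)) - 1*(-2)) = -((⅓)*(-14 - 26)/(-3) + 2) = -((⅓)*(-⅓)*(-40) + 2) = -(40/9 + 2) = -1*58/9 = -58/9 ≈ -6.4444)
M + l(-5)*r = -58/9 + 9*(-7/2) = -58/9 - 63/2 = -683/18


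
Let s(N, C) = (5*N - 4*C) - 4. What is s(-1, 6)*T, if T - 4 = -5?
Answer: 33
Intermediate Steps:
T = -1 (T = 4 - 5 = -1)
s(N, C) = -4 - 4*C + 5*N (s(N, C) = (-4*C + 5*N) - 4 = -4 - 4*C + 5*N)
s(-1, 6)*T = (-4 - 4*6 + 5*(-1))*(-1) = (-4 - 24 - 5)*(-1) = -33*(-1) = 33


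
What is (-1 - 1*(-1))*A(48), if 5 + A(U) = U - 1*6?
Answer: 0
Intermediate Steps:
A(U) = -11 + U (A(U) = -5 + (U - 1*6) = -5 + (U - 6) = -5 + (-6 + U) = -11 + U)
(-1 - 1*(-1))*A(48) = (-1 - 1*(-1))*(-11 + 48) = (-1 + 1)*37 = 0*37 = 0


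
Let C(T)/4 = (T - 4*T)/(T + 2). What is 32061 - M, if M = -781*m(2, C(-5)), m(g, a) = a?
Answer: 16441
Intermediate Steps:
C(T) = -12*T/(2 + T) (C(T) = 4*((T - 4*T)/(T + 2)) = 4*((-3*T)/(2 + T)) = 4*(-3*T/(2 + T)) = -12*T/(2 + T))
M = 15620 (M = -(-9372)*(-5)/(2 - 5) = -(-9372)*(-5)/(-3) = -(-9372)*(-5)*(-1)/3 = -781*(-20) = 15620)
32061 - M = 32061 - 1*15620 = 32061 - 15620 = 16441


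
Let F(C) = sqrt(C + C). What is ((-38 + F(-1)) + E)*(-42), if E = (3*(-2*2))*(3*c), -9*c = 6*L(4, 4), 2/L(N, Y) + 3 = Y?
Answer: -420 - 42*I*sqrt(2) ≈ -420.0 - 59.397*I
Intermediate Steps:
L(N, Y) = 2/(-3 + Y)
c = -4/3 (c = -2*2/(-3 + 4)/3 = -2*2/1/3 = -2*2*1/3 = -2*2/3 = -1/9*12 = -4/3 ≈ -1.3333)
F(C) = sqrt(2)*sqrt(C) (F(C) = sqrt(2*C) = sqrt(2)*sqrt(C))
E = 48 (E = (3*(-2*2))*(3*(-4/3)) = (3*(-4))*(-4) = -12*(-4) = 48)
((-38 + F(-1)) + E)*(-42) = ((-38 + sqrt(2)*sqrt(-1)) + 48)*(-42) = ((-38 + sqrt(2)*I) + 48)*(-42) = ((-38 + I*sqrt(2)) + 48)*(-42) = (10 + I*sqrt(2))*(-42) = -420 - 42*I*sqrt(2)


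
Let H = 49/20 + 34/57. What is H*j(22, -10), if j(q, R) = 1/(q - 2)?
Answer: 3473/22800 ≈ 0.15232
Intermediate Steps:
H = 3473/1140 (H = 49*(1/20) + 34*(1/57) = 49/20 + 34/57 = 3473/1140 ≈ 3.0465)
j(q, R) = 1/(-2 + q)
H*j(22, -10) = 3473/(1140*(-2 + 22)) = (3473/1140)/20 = (3473/1140)*(1/20) = 3473/22800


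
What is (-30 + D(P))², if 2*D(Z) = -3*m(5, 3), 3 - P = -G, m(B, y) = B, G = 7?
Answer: 5625/4 ≈ 1406.3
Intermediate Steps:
P = 10 (P = 3 - (-1)*7 = 3 - 1*(-7) = 3 + 7 = 10)
D(Z) = -15/2 (D(Z) = (-3*5)/2 = (½)*(-15) = -15/2)
(-30 + D(P))² = (-30 - 15/2)² = (-75/2)² = 5625/4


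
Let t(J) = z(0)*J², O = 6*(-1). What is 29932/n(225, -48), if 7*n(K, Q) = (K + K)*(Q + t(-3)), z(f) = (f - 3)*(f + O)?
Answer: 52381/12825 ≈ 4.0843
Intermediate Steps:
O = -6
z(f) = (-6 + f)*(-3 + f) (z(f) = (f - 3)*(f - 6) = (-3 + f)*(-6 + f) = (-6 + f)*(-3 + f))
t(J) = 18*J² (t(J) = (18 + 0² - 9*0)*J² = (18 + 0 + 0)*J² = 18*J²)
n(K, Q) = 2*K*(162 + Q)/7 (n(K, Q) = ((K + K)*(Q + 18*(-3)²))/7 = ((2*K)*(Q + 18*9))/7 = ((2*K)*(Q + 162))/7 = ((2*K)*(162 + Q))/7 = (2*K*(162 + Q))/7 = 2*K*(162 + Q)/7)
29932/n(225, -48) = 29932/(((2/7)*225*(162 - 48))) = 29932/(((2/7)*225*114)) = 29932/(51300/7) = 29932*(7/51300) = 52381/12825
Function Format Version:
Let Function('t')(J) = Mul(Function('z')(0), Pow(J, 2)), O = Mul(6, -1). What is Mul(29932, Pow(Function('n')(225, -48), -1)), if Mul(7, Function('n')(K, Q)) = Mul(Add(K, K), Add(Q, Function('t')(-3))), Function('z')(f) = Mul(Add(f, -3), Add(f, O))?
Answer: Rational(52381, 12825) ≈ 4.0843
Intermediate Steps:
O = -6
Function('z')(f) = Mul(Add(-6, f), Add(-3, f)) (Function('z')(f) = Mul(Add(f, -3), Add(f, -6)) = Mul(Add(-3, f), Add(-6, f)) = Mul(Add(-6, f), Add(-3, f)))
Function('t')(J) = Mul(18, Pow(J, 2)) (Function('t')(J) = Mul(Add(18, Pow(0, 2), Mul(-9, 0)), Pow(J, 2)) = Mul(Add(18, 0, 0), Pow(J, 2)) = Mul(18, Pow(J, 2)))
Function('n')(K, Q) = Mul(Rational(2, 7), K, Add(162, Q)) (Function('n')(K, Q) = Mul(Rational(1, 7), Mul(Add(K, K), Add(Q, Mul(18, Pow(-3, 2))))) = Mul(Rational(1, 7), Mul(Mul(2, K), Add(Q, Mul(18, 9)))) = Mul(Rational(1, 7), Mul(Mul(2, K), Add(Q, 162))) = Mul(Rational(1, 7), Mul(Mul(2, K), Add(162, Q))) = Mul(Rational(1, 7), Mul(2, K, Add(162, Q))) = Mul(Rational(2, 7), K, Add(162, Q)))
Mul(29932, Pow(Function('n')(225, -48), -1)) = Mul(29932, Pow(Mul(Rational(2, 7), 225, Add(162, -48)), -1)) = Mul(29932, Pow(Mul(Rational(2, 7), 225, 114), -1)) = Mul(29932, Pow(Rational(51300, 7), -1)) = Mul(29932, Rational(7, 51300)) = Rational(52381, 12825)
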